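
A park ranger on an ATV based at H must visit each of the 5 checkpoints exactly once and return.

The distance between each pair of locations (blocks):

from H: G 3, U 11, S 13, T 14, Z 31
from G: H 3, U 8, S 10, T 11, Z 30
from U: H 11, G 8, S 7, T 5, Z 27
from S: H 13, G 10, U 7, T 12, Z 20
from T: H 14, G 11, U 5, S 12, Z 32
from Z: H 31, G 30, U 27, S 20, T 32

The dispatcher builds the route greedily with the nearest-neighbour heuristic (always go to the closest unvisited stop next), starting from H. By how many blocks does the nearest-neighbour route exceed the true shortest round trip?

From H: G=3, U=11, S=13, T=14, Z=31 → choose G (3).
From G: U=8, S=10, T=11, Z=30 → choose U (8).
From U: T=5, S=7, Z=27 → choose T (5).
From T: S=12, Z=32 → choose S (12).
From S: Z=20 → choose Z (20).
NN route H → G → U → T → S → Z → H costs 79.
Optimal: H → G → T → U → S → Z → H costs 77 (by enumerating all 60 distinct tours).
Excess = 79 − 77 = 2.

Excess over optimum: 2 blocks.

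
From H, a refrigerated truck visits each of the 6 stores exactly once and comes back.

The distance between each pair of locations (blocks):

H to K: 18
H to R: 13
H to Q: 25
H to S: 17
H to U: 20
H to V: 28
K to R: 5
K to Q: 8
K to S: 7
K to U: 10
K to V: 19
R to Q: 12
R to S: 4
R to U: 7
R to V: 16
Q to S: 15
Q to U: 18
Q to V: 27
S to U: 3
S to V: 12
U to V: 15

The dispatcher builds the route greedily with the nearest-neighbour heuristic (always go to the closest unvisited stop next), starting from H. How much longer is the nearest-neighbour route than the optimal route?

The nearest-neighbour route is 7 blocks longer than optimal.

From H: R=13, S=17, K=18, U=20, Q=25, V=28 → choose R (13).
From R: S=4, K=5, U=7, Q=12, V=16 → choose S (4).
From S: U=3, K=7, V=12, Q=15 → choose U (3).
From U: K=10, V=15, Q=18 → choose K (10).
From K: Q=8, V=19 → choose Q (8).
From Q: V=27 → choose V (27).
NN route H → R → S → U → K → Q → V → H costs 93.
Optimal: H → R → Q → K → S → U → V → H costs 86 (by enumerating all 360 distinct tours).
Excess = 93 − 86 = 7.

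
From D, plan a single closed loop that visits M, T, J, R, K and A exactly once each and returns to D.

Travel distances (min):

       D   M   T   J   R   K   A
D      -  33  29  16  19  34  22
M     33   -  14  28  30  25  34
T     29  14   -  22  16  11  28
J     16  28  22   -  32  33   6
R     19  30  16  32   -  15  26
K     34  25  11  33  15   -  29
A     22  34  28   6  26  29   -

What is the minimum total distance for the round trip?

With 6 stops there are 6!/2 = 360 distinct round trips (a route and its reverse cost the same).
D → M → T → J → R → K → A → D: 33+14+22+32+15+29+22 = 167
D → M → T → J → R → A → K → D: 33+14+22+32+26+29+34 = 190
D → M → T → J → K → R → A → D: 33+14+22+33+15+26+22 = 165
D → M → T → J → K → A → R → D: 33+14+22+33+29+26+19 = 176
D → M → T → J → A → R → K → D: 33+14+22+6+26+15+34 = 150
D → M → T → J → A → K → R → D: 33+14+22+6+29+15+19 = 138
D → M → T → R → J → K → A → D: 33+14+16+32+33+29+22 = 179
D → M → T → R → J → A → K → D: 33+14+16+32+6+29+34 = 164
… (352 more)
D → J → A → M → T → K → R → D: 16+6+34+14+11+15+19 = 115  ← best
The minimum is 115.
One optimal route: D → J → A → M → T → K → R → D (or its reverse).

Minimum total distance: 115 min.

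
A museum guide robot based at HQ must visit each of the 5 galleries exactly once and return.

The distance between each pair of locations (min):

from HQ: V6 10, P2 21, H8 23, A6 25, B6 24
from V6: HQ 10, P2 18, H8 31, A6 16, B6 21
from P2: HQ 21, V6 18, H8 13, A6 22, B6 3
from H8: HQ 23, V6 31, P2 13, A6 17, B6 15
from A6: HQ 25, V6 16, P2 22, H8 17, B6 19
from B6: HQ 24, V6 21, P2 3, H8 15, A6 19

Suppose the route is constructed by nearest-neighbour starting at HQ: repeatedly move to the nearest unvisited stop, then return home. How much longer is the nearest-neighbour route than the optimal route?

From HQ: V6=10, P2=21, H8=23, B6=24, A6=25 → choose V6 (10).
From V6: A6=16, P2=18, B6=21, H8=31 → choose A6 (16).
From A6: H8=17, B6=19, P2=22 → choose H8 (17).
From H8: P2=13, B6=15 → choose P2 (13).
From P2: B6=3 → choose B6 (3).
NN route HQ → V6 → A6 → H8 → P2 → B6 → HQ costs 83.
Optimal: HQ → V6 → A6 → H8 → B6 → P2 → HQ costs 82 (by enumerating all 60 distinct tours).
Excess = 83 − 82 = 1.

Excess over optimum: 1 min.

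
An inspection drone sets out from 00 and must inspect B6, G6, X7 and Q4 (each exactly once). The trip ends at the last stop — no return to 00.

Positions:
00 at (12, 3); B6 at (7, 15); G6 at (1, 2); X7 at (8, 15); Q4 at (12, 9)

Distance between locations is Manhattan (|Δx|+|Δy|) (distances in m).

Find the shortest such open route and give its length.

There are 4! = 24 possible orderings.
00→B6→G6→X7→Q4: 17+19+20+10 = 66
00→B6→G6→Q4→X7: 17+19+18+10 = 64
00→B6→X7→G6→Q4: 17+1+20+18 = 56
00→B6→X7→Q4→G6: 17+1+10+18 = 46
00→B6→Q4→G6→X7: 17+11+18+20 = 66
00→B6→Q4→X7→G6: 17+11+10+20 = 58
00→G6→B6→X7→Q4: 12+19+1+10 = 42
00→G6→B6→Q4→X7: 12+19+11+10 = 52
00→G6→X7→B6→Q4: 12+20+1+11 = 44
00→G6→X7→Q4→B6: 12+20+10+11 = 53
00→G6→Q4→B6→X7: 12+18+11+1 = 42
00→G6→Q4→X7→B6: 12+18+10+1 = 41
00→X7→B6→G6→Q4: 16+1+19+18 = 54
00→X7→B6→Q4→G6: 16+1+11+18 = 46
… (10 more)
00→Q4→X7→B6→G6: 6+10+1+19 = 36  ← best
The minimum is 36.
One shortest path: 00 → Q4 → X7 → B6 → G6.

Minimum one-way distance = 36 m.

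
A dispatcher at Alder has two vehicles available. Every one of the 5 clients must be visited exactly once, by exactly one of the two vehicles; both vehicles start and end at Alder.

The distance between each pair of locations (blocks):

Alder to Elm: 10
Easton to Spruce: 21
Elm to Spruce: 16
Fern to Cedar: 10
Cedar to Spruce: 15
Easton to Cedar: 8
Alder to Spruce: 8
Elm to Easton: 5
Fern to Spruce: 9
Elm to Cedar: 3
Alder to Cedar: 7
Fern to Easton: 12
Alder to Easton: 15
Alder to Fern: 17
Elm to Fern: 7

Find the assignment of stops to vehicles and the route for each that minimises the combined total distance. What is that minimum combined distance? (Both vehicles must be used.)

58 blocks — the smallest possible combined total.

There are 2^4 − 1 = 15 ways to divide the 5 stops into two non-empty groups. For each, the best each vehicle can do is its own shortest tour through its group:
  {Elm} + {Fern, Easton, Cedar, Spruce}: 20 + 44 = 64
  {Fern} + {Elm, Easton, Cedar, Spruce}: 34 + 44 = 78
  {Elm, Fern} + {Easton, Cedar, Spruce}: 34 + 44 = 78
  {Easton} + {Elm, Fern, Cedar, Spruce}: 30 + 34 = 64
  {Elm, Easton} + {Fern, Cedar, Spruce}: 30 + 34 = 64
  {Fern, Easton} + {Elm, Cedar, Spruce}: 44 + 34 = 78
  … (15 splits in total)
  {Cedar} + {Elm, Fern, Easton, Spruce}: 14 + 44 = 58  ← best
Best: vehicle 1 Alder → Cedar → Alder = 14; vehicle 2 Alder → Elm → Easton → Fern → Spruce → Alder = 44; combined 58.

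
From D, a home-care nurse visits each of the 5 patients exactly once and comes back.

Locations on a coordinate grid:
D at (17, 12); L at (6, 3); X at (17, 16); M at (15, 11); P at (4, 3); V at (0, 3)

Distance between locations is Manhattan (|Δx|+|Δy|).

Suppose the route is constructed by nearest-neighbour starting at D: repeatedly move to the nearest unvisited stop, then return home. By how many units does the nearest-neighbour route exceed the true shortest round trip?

The nearest-neighbour route is 6 longer than optimal.

D: M=3, X=4, L=20, P=22, V=26 ⇒ M
M: X=7, L=17, P=19, V=23 ⇒ X
X: L=24, P=26, V=30 ⇒ L
L: P=2, V=6 ⇒ P
P: V=4 ⇒ V
NN route D → M → X → L → P → V → D costs 66.
Optimal: D → L → P → V → M → X → D costs 60 (by enumerating all 60 distinct tours).
Excess = 66 − 60 = 6.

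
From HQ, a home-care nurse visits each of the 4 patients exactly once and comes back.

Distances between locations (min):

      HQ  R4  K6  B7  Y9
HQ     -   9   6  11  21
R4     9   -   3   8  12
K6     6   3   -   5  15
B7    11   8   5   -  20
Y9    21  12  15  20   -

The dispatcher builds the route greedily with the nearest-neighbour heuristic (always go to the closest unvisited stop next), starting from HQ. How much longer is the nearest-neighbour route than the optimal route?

From HQ: K6=6, R4=9, B7=11, Y9=21 → choose K6 (6).
From K6: R4=3, B7=5, Y9=15 → choose R4 (3).
From R4: B7=8, Y9=12 → choose B7 (8).
From B7: Y9=20 → choose Y9 (20).
NN route HQ → K6 → R4 → B7 → Y9 → HQ costs 58.
Optimal: HQ → R4 → Y9 → K6 → B7 → HQ costs 52 (by enumerating all 12 distinct tours).
Excess = 58 − 52 = 6.

The nearest-neighbour route is 6 min longer than optimal.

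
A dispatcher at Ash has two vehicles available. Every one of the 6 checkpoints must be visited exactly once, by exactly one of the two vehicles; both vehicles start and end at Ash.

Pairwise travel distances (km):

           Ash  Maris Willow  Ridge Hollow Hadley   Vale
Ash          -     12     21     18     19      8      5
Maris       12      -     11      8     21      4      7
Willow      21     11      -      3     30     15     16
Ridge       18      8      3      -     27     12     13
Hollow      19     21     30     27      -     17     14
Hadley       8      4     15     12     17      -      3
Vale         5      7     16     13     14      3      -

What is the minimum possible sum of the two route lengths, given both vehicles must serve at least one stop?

Try each way of splitting the stops between the two vehicles (each non-empty) and, for each split, find the best tour for each vehicle:
  {Maris} + {Willow, Ridge, Hollow, Hadley, Vale}: 24 + 72 = 96
  {Willow} + {Maris, Ridge, Hollow, Hadley, Vale}: 42 + 66 = 108
  {Maris, Willow} + {Ridge, Hollow, Hadley, Vale}: 44 + 66 = 110
  {Ridge} + {Maris, Willow, Hollow, Hadley, Vale}: 36 + 72 = 108
  {Maris, Ridge} + {Willow, Hollow, Hadley, Vale}: 38 + 72 = 110
  {Willow, Ridge} + {Maris, Hollow, Hadley, Vale}: 42 + 52 = 94
  … (31 splits in total)
  {Hollow} + {Maris, Willow, Ridge, Hadley, Vale}: 38 + 44 = 82  ← best
Best: vehicle 1 Ash → Hollow → Ash = 38; vehicle 2 Ash → Willow → Ridge → Maris → Hadley → Vale → Ash = 44; combined 82.

Minimum combined distance: 82 km.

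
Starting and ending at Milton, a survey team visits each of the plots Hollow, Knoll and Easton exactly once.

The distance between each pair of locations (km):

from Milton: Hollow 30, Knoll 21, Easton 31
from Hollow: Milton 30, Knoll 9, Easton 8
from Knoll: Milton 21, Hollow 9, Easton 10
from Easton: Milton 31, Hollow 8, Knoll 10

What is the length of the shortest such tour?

Shortest round trip = 69 km.

There are 3 distinct closed tours to check (reversals are equivalent).
Milton-Hollow-Knoll-Easton-Milton: 30+9+10+31 = 80
Milton-Hollow-Easton-Knoll-Milton: 30+8+10+21 = 69
Milton-Knoll-Hollow-Easton-Milton: 21+9+8+31 = 69
The minimum is 69.
One optimal route: Milton → Hollow → Easton → Knoll → Milton (or its reverse).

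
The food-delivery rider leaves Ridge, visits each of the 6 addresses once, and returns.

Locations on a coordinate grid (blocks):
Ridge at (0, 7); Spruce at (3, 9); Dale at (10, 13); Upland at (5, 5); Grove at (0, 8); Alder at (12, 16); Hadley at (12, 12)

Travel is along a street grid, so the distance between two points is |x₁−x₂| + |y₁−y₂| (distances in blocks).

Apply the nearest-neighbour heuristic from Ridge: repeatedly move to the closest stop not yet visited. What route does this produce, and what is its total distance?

From Ridge: distances to unvisited — Grove=1, Spruce=5, Upland=7, Dale=16, Hadley=17, Alder=21. Nearest is Grove (1).
From Grove: distances to unvisited — Spruce=4, Upland=8, Dale=15, Hadley=16, Alder=20. Nearest is Spruce (4).
From Spruce: distances to unvisited — Upland=6, Dale=11, Hadley=12, Alder=16. Nearest is Upland (6).
From Upland: distances to unvisited — Dale=13, Hadley=14, Alder=18. Nearest is Dale (13).
From Dale: distances to unvisited — Hadley=3, Alder=5. Nearest is Hadley (3).
From Hadley: distances to unvisited — Alder=4. Nearest is Alder (4).
Return Alder→Ridge: 21.
Total = 1 + 4 + 6 + 13 + 3 + 4 + 21 = 52.

Nearest-neighbour total = 52 blocks; route Ridge → Grove → Spruce → Upland → Dale → Hadley → Alder → Ridge.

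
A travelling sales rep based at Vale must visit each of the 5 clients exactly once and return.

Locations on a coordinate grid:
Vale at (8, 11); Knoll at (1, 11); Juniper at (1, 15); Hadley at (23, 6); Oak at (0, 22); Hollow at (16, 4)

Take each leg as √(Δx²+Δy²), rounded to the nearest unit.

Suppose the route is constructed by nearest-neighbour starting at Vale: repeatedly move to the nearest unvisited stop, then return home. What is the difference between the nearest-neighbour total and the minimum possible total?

Vale: Knoll=7, Juniper=8, Hollow=11, Oak=14, Hadley=16 ⇒ Knoll
Knoll: Juniper=4, Oak=11, Hollow=17, Hadley=23 ⇒ Juniper
Juniper: Oak=7, Hollow=19, Hadley=24 ⇒ Oak
Oak: Hollow=24, Hadley=28 ⇒ Hollow
Hollow: Hadley=7 ⇒ Hadley
NN route Vale → Knoll → Juniper → Oak → Hollow → Hadley → Vale costs 65.
Optimal: Vale → Knoll → Juniper → Oak → Hadley → Hollow → Vale costs 64 (by enumerating all 60 distinct tours).
Excess = 65 − 64 = 1.

1 longer than the optimal tour.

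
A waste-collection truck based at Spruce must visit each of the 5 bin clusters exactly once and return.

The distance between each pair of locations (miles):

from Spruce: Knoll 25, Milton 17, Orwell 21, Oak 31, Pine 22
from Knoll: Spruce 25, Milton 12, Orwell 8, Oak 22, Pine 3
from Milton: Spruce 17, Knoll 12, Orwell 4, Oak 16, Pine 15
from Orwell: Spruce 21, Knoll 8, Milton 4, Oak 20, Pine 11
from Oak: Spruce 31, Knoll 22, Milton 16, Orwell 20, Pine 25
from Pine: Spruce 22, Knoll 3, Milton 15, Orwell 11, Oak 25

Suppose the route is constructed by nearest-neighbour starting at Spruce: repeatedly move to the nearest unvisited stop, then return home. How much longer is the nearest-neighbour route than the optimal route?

Excess over optimum: 4 miles.

From Spruce: Milton=17, Orwell=21, Pine=22, Knoll=25, Oak=31 → choose Milton (17).
From Milton: Orwell=4, Knoll=12, Pine=15, Oak=16 → choose Orwell (4).
From Orwell: Knoll=8, Pine=11, Oak=20 → choose Knoll (8).
From Knoll: Pine=3, Oak=22 → choose Pine (3).
From Pine: Oak=25 → choose Oak (25).
NN route Spruce → Milton → Orwell → Knoll → Pine → Oak → Spruce costs 88.
Optimal: Spruce → Oak → Milton → Orwell → Knoll → Pine → Spruce costs 84 (by enumerating all 60 distinct tours).
Excess = 88 − 84 = 4.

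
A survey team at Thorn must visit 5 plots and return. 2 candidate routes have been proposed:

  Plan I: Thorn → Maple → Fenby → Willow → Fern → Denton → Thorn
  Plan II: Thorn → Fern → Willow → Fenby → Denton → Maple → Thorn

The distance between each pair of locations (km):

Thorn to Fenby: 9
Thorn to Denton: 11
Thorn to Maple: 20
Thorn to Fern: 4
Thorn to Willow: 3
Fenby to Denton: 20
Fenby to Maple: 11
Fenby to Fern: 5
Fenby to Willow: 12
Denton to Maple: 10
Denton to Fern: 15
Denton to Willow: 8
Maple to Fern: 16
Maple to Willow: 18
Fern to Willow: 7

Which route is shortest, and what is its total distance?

Shortest is Plan II, total 73 km.

Plan I: 20 + 11 + 12 + 7 + 15 + 11 = 76
Plan II: 4 + 7 + 12 + 20 + 10 + 20 = 73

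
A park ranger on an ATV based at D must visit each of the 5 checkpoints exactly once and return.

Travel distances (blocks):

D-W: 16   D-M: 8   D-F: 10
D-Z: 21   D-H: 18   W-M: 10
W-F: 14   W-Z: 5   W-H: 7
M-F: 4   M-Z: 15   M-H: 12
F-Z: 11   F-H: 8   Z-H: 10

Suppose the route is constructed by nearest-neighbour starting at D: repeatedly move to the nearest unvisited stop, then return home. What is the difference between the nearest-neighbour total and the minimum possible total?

Excess over optimum: 2 blocks.

From D: M=8, F=10, W=16, H=18, Z=21 → choose M (8).
From M: F=4, W=10, H=12, Z=15 → choose F (4).
From F: H=8, Z=11, W=14 → choose H (8).
From H: W=7, Z=10 → choose W (7).
From W: Z=5 → choose Z (5).
NN route D → M → F → H → W → Z → D costs 53.
Optimal: D → W → Z → H → F → M → D costs 51 (by enumerating all 60 distinct tours).
Excess = 53 − 51 = 2.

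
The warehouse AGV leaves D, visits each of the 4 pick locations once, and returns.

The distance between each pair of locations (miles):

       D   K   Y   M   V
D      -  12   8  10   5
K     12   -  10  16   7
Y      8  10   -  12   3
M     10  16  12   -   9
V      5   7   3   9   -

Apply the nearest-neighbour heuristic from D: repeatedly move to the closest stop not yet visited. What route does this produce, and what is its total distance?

D → [V:5 / Y:8 / M:10 / K:12] → V (5)
V → [Y:3 / K:7 / M:9] → Y (3)
Y → [K:10 / M:12] → K (10)
K → [M:16] → M (16)
Return M→D: 10.
Total = 5 + 3 + 10 + 16 + 10 = 44.

Nearest-neighbour total = 44 miles; route D → V → Y → K → M → D.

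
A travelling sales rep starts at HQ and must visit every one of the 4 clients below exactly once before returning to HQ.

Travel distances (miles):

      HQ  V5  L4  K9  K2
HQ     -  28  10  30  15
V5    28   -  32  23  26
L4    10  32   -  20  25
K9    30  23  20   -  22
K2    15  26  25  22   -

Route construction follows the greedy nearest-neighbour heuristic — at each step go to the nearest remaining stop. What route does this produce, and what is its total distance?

From HQ: distances to unvisited — L4=10, K2=15, V5=28, K9=30. Nearest is L4 (10).
From L4: distances to unvisited — K9=20, K2=25, V5=32. Nearest is K9 (20).
From K9: distances to unvisited — K2=22, V5=23. Nearest is K2 (22).
From K2: distances to unvisited — V5=26. Nearest is V5 (26).
Return V5→HQ: 28.
Total = 10 + 20 + 22 + 26 + 28 = 106.

Nearest-neighbour total = 106 miles; route HQ → L4 → K9 → K2 → V5 → HQ.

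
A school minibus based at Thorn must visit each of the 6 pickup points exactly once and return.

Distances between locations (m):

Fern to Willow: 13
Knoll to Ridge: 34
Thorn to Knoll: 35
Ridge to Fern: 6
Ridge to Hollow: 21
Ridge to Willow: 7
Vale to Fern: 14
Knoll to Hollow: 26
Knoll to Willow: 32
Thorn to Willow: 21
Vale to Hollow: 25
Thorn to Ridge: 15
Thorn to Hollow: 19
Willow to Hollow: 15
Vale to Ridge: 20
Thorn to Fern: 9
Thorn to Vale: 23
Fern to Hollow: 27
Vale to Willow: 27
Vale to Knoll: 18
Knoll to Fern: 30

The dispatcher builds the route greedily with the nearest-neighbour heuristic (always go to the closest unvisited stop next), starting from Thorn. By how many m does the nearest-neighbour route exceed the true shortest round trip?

Excess over optimum: 11 m.

Thorn: Fern=9, Ridge=15, Hollow=19, Willow=21, Vale=23, Knoll=35 ⇒ Fern
Fern: Ridge=6, Willow=13, Vale=14, Hollow=27, Knoll=30 ⇒ Ridge
Ridge: Willow=7, Vale=20, Hollow=21, Knoll=34 ⇒ Willow
Willow: Hollow=15, Vale=27, Knoll=32 ⇒ Hollow
Hollow: Vale=25, Knoll=26 ⇒ Vale
Vale: Knoll=18 ⇒ Knoll
NN route Thorn → Fern → Ridge → Willow → Hollow → Vale → Knoll → Thorn costs 115.
Optimal: Thorn → Vale → Knoll → Hollow → Willow → Ridge → Fern → Thorn costs 104 (by enumerating all 360 distinct tours).
Excess = 115 − 104 = 11.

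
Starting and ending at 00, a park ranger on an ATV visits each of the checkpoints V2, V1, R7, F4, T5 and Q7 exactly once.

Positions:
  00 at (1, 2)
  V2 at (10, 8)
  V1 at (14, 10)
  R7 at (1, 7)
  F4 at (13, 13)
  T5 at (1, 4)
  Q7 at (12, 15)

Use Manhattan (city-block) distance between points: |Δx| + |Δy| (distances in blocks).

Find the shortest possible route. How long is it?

52 blocks — the shortest possible round trip.

00→V2→V1→R7→F4→T5→Q7→00: 15+6+16+18+21+22+24 = 122
00→V2→V1→R7→F4→Q7→T5→00: 15+6+16+18+3+22+2 = 82
00→V2→V1→R7→T5→F4→Q7→00: 15+6+16+3+21+3+24 = 88
00→V2→V1→R7→T5→Q7→F4→00: 15+6+16+3+22+3+23 = 88
00→V2→V1→R7→Q7→F4→T5→00: 15+6+16+19+3+21+2 = 82
00→V2→V1→R7→Q7→T5→F4→00: 15+6+16+19+22+21+23 = 122
00→V2→V1→F4→R7→T5→Q7→00: 15+6+4+18+3+22+24 = 92
00→V2→V1→F4→R7→Q7→T5→00: 15+6+4+18+19+22+2 = 86
… (352 more)
00→V2→V1→F4→Q7→R7→T5→00: 15+6+4+3+19+3+2 = 52  ← best
The minimum is 52.
One optimal route: 00 → V2 → V1 → F4 → Q7 → R7 → T5 → 00 (or its reverse).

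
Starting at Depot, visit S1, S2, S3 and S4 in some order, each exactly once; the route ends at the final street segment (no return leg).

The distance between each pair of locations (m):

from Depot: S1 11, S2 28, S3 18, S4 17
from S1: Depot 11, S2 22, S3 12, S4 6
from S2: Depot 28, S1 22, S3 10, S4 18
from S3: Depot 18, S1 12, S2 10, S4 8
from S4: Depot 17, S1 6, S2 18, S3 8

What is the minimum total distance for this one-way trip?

There are 4! = 24 possible orderings.
Depot → S1 → S2 → S3 → S4: 11+22+10+8 = 51
Depot → S1 → S2 → S4 → S3: 11+22+18+8 = 59
Depot → S1 → S3 → S2 → S4: 11+12+10+18 = 51
Depot → S1 → S3 → S4 → S2: 11+12+8+18 = 49
Depot → S1 → S4 → S2 → S3: 11+6+18+10 = 45
Depot → S1 → S4 → S3 → S2: 11+6+8+10 = 35
Depot → S2 → S1 → S3 → S4: 28+22+12+8 = 70
Depot → S2 → S1 → S4 → S3: 28+22+6+8 = 64
Depot → S2 → S3 → S1 → S4: 28+10+12+6 = 56
Depot → S2 → S3 → S4 → S1: 28+10+8+6 = 52
Depot → S2 → S4 → S1 → S3: 28+18+6+12 = 64
Depot → S2 → S4 → S3 → S1: 28+18+8+12 = 66
Depot → S3 → S1 → S2 → S4: 18+12+22+18 = 70
Depot → S3 → S1 → S4 → S2: 18+12+6+18 = 54
… (10 more)
The minimum is 35.
One shortest path: Depot → S1 → S4 → S3 → S2.

35 m — the minimum one-way total.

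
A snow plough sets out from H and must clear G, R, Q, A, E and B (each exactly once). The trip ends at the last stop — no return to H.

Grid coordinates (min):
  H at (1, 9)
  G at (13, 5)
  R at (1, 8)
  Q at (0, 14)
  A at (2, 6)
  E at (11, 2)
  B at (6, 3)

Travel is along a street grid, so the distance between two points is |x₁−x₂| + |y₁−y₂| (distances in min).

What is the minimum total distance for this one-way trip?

Minimum one-way distance = 34 min.

There are 6! = 720 possible orderings.
H→G→R→Q→A→E→B: 16+15+7+10+13+6 = 67
H→G→R→Q→A→B→E: 16+15+7+10+7+6 = 61
H→G→R→Q→E→A→B: 16+15+7+23+13+7 = 81
H→G→R→Q→E→B→A: 16+15+7+23+6+7 = 74
H→G→R→Q→B→A→E: 16+15+7+17+7+13 = 75
H→G→R→Q→B→E→A: 16+15+7+17+6+13 = 74
H→G→R→A→Q→E→B: 16+15+3+10+23+6 = 73
H→G→R→A→Q→B→E: 16+15+3+10+17+6 = 67
… (712 more)
H→Q→R→A→B→E→G: 6+7+3+7+6+5 = 34  ← best
The minimum is 34.
One shortest path: H → Q → R → A → B → E → G.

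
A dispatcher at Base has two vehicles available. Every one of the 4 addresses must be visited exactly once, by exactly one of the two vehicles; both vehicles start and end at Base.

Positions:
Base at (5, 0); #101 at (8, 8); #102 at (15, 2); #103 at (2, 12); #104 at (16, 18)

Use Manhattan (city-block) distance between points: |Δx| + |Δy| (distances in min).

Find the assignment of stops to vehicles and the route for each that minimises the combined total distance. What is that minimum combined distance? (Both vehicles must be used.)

Check every non-empty split of the stops between the two vehicles; for each half take its own optimal tour:
  {#101} + {#102, #103, #104}: 22 + 64 = 86
  {#102} + {#101, #103, #104}: 24 + 64 = 88
  {#101, #102} + {#103, #104}: 36 + 64 = 100
  {#103} + {#101, #102, #104}: 30 + 58 = 88
  {#101, #103} + {#102, #104}: 36 + 58 = 94
  {#102, #103} + {#101, #104}: 50 + 58 = 108
  … (7 splits in total)
Best: vehicle 1 Base → #101 → Base = 22; vehicle 2 Base → #102 → #104 → #103 → Base = 64; combined 86.

86 min — the smallest possible combined total.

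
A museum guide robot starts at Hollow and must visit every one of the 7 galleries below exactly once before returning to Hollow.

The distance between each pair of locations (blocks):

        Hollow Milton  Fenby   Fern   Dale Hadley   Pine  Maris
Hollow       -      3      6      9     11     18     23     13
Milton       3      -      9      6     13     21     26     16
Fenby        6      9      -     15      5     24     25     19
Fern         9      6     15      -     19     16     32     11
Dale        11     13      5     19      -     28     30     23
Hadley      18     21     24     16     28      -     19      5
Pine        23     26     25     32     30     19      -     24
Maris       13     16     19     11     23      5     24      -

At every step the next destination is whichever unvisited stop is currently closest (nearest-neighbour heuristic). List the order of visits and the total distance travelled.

Nearest-neighbour total = 85 blocks; route Hollow → Milton → Fern → Maris → Hadley → Pine → Fenby → Dale → Hollow.

At Hollow the remaining stops are Milton 3, Fenby 6, Fern 9, Dale 11, Maris 13, Hadley 18, Pine 23; go to Milton.
At Milton the remaining stops are Fern 6, Fenby 9, Dale 13, Maris 16, Hadley 21, Pine 26; go to Fern.
At Fern the remaining stops are Maris 11, Fenby 15, Hadley 16, Dale 19, Pine 32; go to Maris.
At Maris the remaining stops are Hadley 5, Fenby 19, Dale 23, Pine 24; go to Hadley.
At Hadley the remaining stops are Pine 19, Fenby 24, Dale 28; go to Pine.
At Pine the remaining stops are Fenby 25, Dale 30; go to Fenby.
At Fenby the remaining stops are Dale 5; go to Dale.
Return Dale→Hollow: 11.
Total = 3 + 6 + 11 + 5 + 19 + 25 + 5 + 11 = 85.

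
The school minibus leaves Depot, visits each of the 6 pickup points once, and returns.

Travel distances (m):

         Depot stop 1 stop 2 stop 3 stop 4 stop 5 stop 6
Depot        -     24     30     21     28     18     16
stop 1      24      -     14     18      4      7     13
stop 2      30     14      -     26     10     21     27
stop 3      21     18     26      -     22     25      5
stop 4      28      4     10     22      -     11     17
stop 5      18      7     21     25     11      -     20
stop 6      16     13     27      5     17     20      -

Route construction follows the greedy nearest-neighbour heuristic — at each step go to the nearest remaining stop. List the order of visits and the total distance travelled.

92 m along Depot → stop 6 → stop 3 → stop 1 → stop 4 → stop 2 → stop 5 → Depot.

Depot → [stop 6:16 / stop 5:18 / stop 3:21 / stop 1:24 / stop 4:28 / stop 2:30] → stop 6 (16)
stop 6 → [stop 3:5 / stop 1:13 / stop 4:17 / stop 5:20 / stop 2:27] → stop 3 (5)
stop 3 → [stop 1:18 / stop 4:22 / stop 5:25 / stop 2:26] → stop 1 (18)
stop 1 → [stop 4:4 / stop 5:7 / stop 2:14] → stop 4 (4)
stop 4 → [stop 2:10 / stop 5:11] → stop 2 (10)
stop 2 → [stop 5:21] → stop 5 (21)
Return stop 5→Depot: 18.
Total = 16 + 5 + 18 + 4 + 10 + 21 + 18 = 92.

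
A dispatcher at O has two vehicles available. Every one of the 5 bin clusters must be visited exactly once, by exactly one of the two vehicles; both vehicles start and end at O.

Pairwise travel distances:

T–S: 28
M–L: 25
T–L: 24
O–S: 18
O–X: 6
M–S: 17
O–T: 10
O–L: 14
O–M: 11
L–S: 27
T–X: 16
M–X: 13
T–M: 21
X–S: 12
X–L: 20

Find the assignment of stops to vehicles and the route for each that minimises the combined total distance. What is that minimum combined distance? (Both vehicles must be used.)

Try each way of splitting the stops between the two vehicles (each non-empty) and, for each split, find the best tour for each vehicle:
  {T} + {M, X, L, S}: 20 + 74 = 94
  {M} + {T, X, L, S}: 22 + 79 = 101
  {T, M} + {X, L, S}: 42 + 59 = 101
  {X} + {T, M, L, S}: 12 + 89 = 101
  {T, X} + {M, L, S}: 32 + 69 = 101
  {M, X} + {T, L, S}: 30 + 79 = 109
  … (15 splits in total)
Best: vehicle 1 O → T → O = 20; vehicle 2 O → M → S → X → L → O = 74; combined 94.

Minimum combined distance: 94.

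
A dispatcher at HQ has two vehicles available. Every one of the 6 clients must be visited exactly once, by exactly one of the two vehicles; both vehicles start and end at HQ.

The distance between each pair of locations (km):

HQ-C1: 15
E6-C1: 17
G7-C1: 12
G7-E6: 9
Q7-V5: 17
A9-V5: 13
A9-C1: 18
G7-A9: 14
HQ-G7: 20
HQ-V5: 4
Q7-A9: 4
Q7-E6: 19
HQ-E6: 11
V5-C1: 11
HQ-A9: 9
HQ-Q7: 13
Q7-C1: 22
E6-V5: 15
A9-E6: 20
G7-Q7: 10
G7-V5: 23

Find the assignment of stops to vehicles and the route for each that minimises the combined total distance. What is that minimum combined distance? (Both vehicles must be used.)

There are 2^5 − 1 = 31 ways to divide the 6 stops into two non-empty groups. For each, the best each vehicle can do is its own shortest tour through its group:
  {G7} + {Q7, A9, E6, V5, C1}: 40 + 64 = 104
  {Q7} + {G7, A9, E6, V5, C1}: 26 + 64 = 90
  {G7, Q7} + {A9, E6, V5, C1}: 43 + 61 = 104
  {A9} + {G7, Q7, E6, V5, C1}: 18 + 64 = 82
  {G7, A9} + {Q7, E6, V5, C1}: 43 + 64 = 107
  {Q7, A9} + {G7, E6, V5, C1}: 26 + 47 = 73
  … (31 splits in total)
  {V5} + {G7, Q7, A9, E6, C1}: 8 + 63 = 71  ← best
Best: vehicle 1 HQ → V5 → HQ = 8; vehicle 2 HQ → A9 → Q7 → G7 → C1 → E6 → HQ = 63; combined 71.

71 km — the smallest possible combined total.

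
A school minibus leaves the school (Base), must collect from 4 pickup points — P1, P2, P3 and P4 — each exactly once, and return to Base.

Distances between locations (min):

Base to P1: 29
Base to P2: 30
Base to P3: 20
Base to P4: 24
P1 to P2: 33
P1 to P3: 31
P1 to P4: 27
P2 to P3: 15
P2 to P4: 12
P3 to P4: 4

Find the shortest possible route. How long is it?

With 4 stops there are 4!/2 = 12 distinct round trips (a route and its reverse cost the same).
Base → P1 → P2 → P3 → P4 → Base: 29+33+15+4+24 = 105
Base → P1 → P2 → P4 → P3 → Base: 29+33+12+4+20 = 98
Base → P1 → P3 → P2 → P4 → Base: 29+31+15+12+24 = 111
Base → P1 → P3 → P4 → P2 → Base: 29+31+4+12+30 = 106
Base → P1 → P4 → P2 → P3 → Base: 29+27+12+15+20 = 103
Base → P1 → P4 → P3 → P2 → Base: 29+27+4+15+30 = 105
Base → P2 → P1 → P3 → P4 → Base: 30+33+31+4+24 = 122
Base → P2 → P1 → P4 → P3 → Base: 30+33+27+4+20 = 114
Base → P2 → P3 → P1 → P4 → Base: 30+15+31+27+24 = 127
Base → P2 → P4 → P1 → P3 → Base: 30+12+27+31+20 = 120
Base → P3 → P1 → P2 → P4 → Base: 20+31+33+12+24 = 120
Base → P3 → P2 → P1 → P4 → Base: 20+15+33+27+24 = 119
The minimum is 98.
One optimal route: Base → P1 → P2 → P4 → P3 → Base (or its reverse).

Minimum total distance: 98 min.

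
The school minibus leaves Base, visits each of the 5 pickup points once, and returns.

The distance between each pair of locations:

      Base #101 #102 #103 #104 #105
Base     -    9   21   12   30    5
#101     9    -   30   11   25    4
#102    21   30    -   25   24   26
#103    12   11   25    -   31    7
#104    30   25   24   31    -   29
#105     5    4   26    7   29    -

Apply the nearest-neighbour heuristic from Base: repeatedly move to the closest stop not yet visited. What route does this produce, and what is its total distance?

Nearest-neighbour total = 99; route Base → #105 → #101 → #103 → #102 → #104 → Base.

From Base: distances to unvisited — #105=5, #101=9, #103=12, #102=21, #104=30. Nearest is #105 (5).
From #105: distances to unvisited — #101=4, #103=7, #102=26, #104=29. Nearest is #101 (4).
From #101: distances to unvisited — #103=11, #104=25, #102=30. Nearest is #103 (11).
From #103: distances to unvisited — #102=25, #104=31. Nearest is #102 (25).
From #102: distances to unvisited — #104=24. Nearest is #104 (24).
Return #104→Base: 30.
Total = 5 + 4 + 11 + 25 + 24 + 30 = 99.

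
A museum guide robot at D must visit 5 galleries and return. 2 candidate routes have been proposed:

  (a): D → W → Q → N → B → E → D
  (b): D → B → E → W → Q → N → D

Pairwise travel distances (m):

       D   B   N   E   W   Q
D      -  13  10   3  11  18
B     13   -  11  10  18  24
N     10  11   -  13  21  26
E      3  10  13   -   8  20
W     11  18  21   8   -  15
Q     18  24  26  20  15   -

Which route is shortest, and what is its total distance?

76 m — (a) is the shortest.

(a): 11 + 15 + 26 + 11 + 10 + 3 = 76
(b): 13 + 10 + 8 + 15 + 26 + 10 = 82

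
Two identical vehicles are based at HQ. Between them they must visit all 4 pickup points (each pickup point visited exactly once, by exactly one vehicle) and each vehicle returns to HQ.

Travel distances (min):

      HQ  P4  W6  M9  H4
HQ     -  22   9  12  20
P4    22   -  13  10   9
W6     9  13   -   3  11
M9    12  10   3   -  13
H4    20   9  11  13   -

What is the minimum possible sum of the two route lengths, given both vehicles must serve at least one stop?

Minimum combined distance: 69 min.

Try each way of splitting the stops between the two vehicles (each non-empty) and, for each split, find the best tour for each vehicle:
  {P4} + {W6, M9, H4}: 44 + 45 = 89
  {W6} + {P4, M9, H4}: 18 + 51 = 69
  {P4, W6} + {M9, H4}: 44 + 45 = 89
  {M9} + {P4, W6, H4}: 24 + 51 = 75
  {P4, M9} + {W6, H4}: 44 + 40 = 84
  {W6, M9} + {P4, H4}: 24 + 51 = 75
  … (7 splits in total)
Best: vehicle 1 HQ → W6 → HQ = 18; vehicle 2 HQ → M9 → P4 → H4 → HQ = 51; combined 69.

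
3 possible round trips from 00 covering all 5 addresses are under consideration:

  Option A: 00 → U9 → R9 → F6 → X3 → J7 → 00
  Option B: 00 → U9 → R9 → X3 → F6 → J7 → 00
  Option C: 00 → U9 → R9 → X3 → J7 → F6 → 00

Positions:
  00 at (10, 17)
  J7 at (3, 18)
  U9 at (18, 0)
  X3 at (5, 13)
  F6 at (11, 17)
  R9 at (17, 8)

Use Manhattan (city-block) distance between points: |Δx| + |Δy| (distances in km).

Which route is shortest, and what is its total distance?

Option A: 25 + 9 + 15 + 10 + 7 + 8 = 74
Option B: 25 + 9 + 17 + 10 + 9 + 8 = 78
Option C: 25 + 9 + 17 + 7 + 9 + 1 = 68

68 km — Option C is the shortest.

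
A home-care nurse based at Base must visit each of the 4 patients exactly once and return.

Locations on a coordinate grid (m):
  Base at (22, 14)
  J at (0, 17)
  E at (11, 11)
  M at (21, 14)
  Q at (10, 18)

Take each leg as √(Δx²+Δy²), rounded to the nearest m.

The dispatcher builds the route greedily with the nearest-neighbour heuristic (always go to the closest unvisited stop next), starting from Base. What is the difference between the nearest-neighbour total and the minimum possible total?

3 m longer than the optimal tour.

From Base: M=1, E=11, Q=13, J=22 → choose M (1).
From M: E=10, Q=12, J=21 → choose E (10).
From E: Q=7, J=13 → choose Q (7).
From Q: J=10 → choose J (10).
NN route Base → M → E → Q → J → Base costs 50.
Optimal: Base → E → J → Q → M → Base costs 47 (by enumerating all 12 distinct tours).
Excess = 50 − 47 = 3.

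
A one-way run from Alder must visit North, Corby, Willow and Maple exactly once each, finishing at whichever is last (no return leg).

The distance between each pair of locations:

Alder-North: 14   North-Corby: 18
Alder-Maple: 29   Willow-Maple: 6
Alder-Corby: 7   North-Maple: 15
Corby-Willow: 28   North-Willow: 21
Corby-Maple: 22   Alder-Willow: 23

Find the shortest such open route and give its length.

Shortest open route: 46.

There are 4! = 24 possible orderings.
Alder - North - Corby - Willow - Maple: 14+18+28+6 = 66
Alder - North - Corby - Maple - Willow: 14+18+22+6 = 60
Alder - North - Willow - Corby - Maple: 14+21+28+22 = 85
Alder - North - Willow - Maple - Corby: 14+21+6+22 = 63
Alder - North - Maple - Corby - Willow: 14+15+22+28 = 79
Alder - North - Maple - Willow - Corby: 14+15+6+28 = 63
Alder - Corby - North - Willow - Maple: 7+18+21+6 = 52
Alder - Corby - North - Maple - Willow: 7+18+15+6 = 46
Alder - Corby - Willow - North - Maple: 7+28+21+15 = 71
Alder - Corby - Willow - Maple - North: 7+28+6+15 = 56
Alder - Corby - Maple - North - Willow: 7+22+15+21 = 65
Alder - Corby - Maple - Willow - North: 7+22+6+21 = 56
Alder - Willow - North - Corby - Maple: 23+21+18+22 = 84
Alder - Willow - North - Maple - Corby: 23+21+15+22 = 81
… (10 more)
The minimum is 46.
One shortest path: Alder → Corby → North → Maple → Willow.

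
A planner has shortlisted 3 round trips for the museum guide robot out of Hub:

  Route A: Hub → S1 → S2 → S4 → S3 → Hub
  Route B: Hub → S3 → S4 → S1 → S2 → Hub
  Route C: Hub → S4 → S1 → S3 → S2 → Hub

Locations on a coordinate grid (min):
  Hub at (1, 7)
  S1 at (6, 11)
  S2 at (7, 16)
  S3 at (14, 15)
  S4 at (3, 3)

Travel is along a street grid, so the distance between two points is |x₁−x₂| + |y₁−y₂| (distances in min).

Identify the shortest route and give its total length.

Shortest is Route C, total 52 min.

Route A: 9 + 6 + 17 + 23 + 21 = 76
Route B: 21 + 23 + 11 + 6 + 15 = 76
Route C: 6 + 11 + 12 + 8 + 15 = 52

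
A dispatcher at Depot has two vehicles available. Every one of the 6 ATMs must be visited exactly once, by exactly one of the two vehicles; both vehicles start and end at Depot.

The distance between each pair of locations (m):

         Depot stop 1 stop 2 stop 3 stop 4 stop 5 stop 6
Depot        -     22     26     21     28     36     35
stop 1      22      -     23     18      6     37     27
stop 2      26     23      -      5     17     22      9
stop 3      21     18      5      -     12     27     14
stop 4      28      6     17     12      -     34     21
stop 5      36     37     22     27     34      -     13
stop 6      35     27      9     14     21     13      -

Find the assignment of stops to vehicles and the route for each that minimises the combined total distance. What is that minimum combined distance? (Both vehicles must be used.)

Minimum combined distance: 140 m.

There are 2^5 − 1 = 31 ways to divide the 6 stops into two non-empty groups. For each, the best each vehicle can do is its own shortest tour through its group:
  {stop 1} + {stop 2, stop 3, stop 4, stop 5, stop 6}: 44 + 103 = 147
  {stop 2} + {stop 1, stop 3, stop 4, stop 5, stop 6}: 52 + 103 = 155
  {stop 1, stop 2} + {stop 3, stop 4, stop 5, stop 6}: 71 + 103 = 174
  {stop 3} + {stop 1, stop 2, stop 4, stop 5, stop 6}: 42 + 103 = 145
  {stop 1, stop 3} + {stop 2, stop 4, stop 5, stop 6}: 61 + 103 = 164
  {stop 2, stop 3} + {stop 1, stop 4, stop 5, stop 6}: 52 + 98 = 150
  … (31 splits in total)
  {stop 1, stop 4} + {stop 2, stop 3, stop 5, stop 6}: 56 + 84 = 140  ← best
Best: vehicle 1 Depot → stop 1 → stop 4 → Depot = 56; vehicle 2 Depot → stop 3 → stop 2 → stop 6 → stop 5 → Depot = 84; combined 140.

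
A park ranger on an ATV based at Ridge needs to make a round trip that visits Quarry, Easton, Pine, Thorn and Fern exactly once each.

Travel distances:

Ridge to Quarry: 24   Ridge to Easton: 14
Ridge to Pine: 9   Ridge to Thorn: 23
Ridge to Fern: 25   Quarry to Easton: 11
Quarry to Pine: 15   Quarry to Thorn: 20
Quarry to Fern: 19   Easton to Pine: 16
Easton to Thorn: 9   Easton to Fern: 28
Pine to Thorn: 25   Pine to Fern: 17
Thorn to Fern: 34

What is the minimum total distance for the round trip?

There are 60 distinct closed tours to check (reversals are equivalent).
Ridge→Quarry→Easton→Pine→Thorn→Fern→Ridge: 24+11+16+25+34+25 = 135
Ridge→Quarry→Easton→Pine→Fern→Thorn→Ridge: 24+11+16+17+34+23 = 125
Ridge→Quarry→Easton→Thorn→Pine→Fern→Ridge: 24+11+9+25+17+25 = 111
Ridge→Quarry→Easton→Thorn→Fern→Pine→Ridge: 24+11+9+34+17+9 = 104
Ridge→Quarry→Easton→Fern→Pine→Thorn→Ridge: 24+11+28+17+25+23 = 128
Ridge→Quarry→Easton→Fern→Thorn→Pine→Ridge: 24+11+28+34+25+9 = 131
Ridge→Quarry→Pine→Easton→Thorn→Fern→Ridge: 24+15+16+9+34+25 = 123
Ridge→Quarry→Pine→Easton→Fern→Thorn→Ridge: 24+15+16+28+34+23 = 140
Ridge→Quarry→Pine→Thorn→Easton→Fern→Ridge: 24+15+25+9+28+25 = 126
Ridge→Quarry→Pine→Thorn→Fern→Easton→Ridge: 24+15+25+34+28+14 = 140
Ridge→Quarry→Pine→Fern→Easton→Thorn→Ridge: 24+15+17+28+9+23 = 116
Ridge→Quarry→Pine→Fern→Thorn→Easton→Ridge: 24+15+17+34+9+14 = 113
Ridge→Quarry→Thorn→Easton→Pine→Fern→Ridge: 24+20+9+16+17+25 = 111
Ridge→Quarry→Thorn→Easton→Fern→Pine→Ridge: 24+20+9+28+17+9 = 107
… (46 more)
Ridge→Easton→Thorn→Quarry→Fern→Pine→Ridge: 14+9+20+19+17+9 = 88  ← best
The minimum is 88.
One optimal route: Ridge → Easton → Thorn → Quarry → Fern → Pine → Ridge (or its reverse).

Minimum total distance: 88.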